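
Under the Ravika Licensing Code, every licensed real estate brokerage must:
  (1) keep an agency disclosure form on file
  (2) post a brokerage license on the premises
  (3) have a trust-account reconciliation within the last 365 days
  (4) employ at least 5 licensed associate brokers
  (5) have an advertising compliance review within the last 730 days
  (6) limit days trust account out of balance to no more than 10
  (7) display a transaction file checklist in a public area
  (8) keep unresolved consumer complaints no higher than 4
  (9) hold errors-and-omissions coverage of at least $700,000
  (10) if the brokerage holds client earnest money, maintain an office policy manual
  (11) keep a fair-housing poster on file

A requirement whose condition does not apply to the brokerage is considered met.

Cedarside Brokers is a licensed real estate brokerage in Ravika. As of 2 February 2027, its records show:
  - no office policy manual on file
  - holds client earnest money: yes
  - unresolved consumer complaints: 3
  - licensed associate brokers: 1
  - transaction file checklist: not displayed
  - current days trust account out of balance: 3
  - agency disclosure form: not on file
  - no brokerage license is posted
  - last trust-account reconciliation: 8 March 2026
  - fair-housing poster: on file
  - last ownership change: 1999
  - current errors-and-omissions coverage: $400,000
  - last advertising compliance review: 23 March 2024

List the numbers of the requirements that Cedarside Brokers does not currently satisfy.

1. agency disclosure form absent → not met
2. brokerage license absent → not met
3. trust-account reconciliation 331 days ago vs limit 365 → met
4. licensed associate brokers 1 < 5 → not met
5. advertising compliance review 1046 days ago vs limit 730 → not met
6. days trust account out of balance 3 ≤ 10 → met
7. transaction file checklist absent → not met
8. unresolved consumer complaints 3 ≤ 4 → met
9. errors-and-omissions coverage $400,000 < $700,000 → not met
10. condition 'holds client earnest money' holds; office policy manual absent → not met
11. fair-housing poster present → met
Not met: 1, 2, 4, 5, 7, 9, 10

1, 2, 4, 5, 7, 9, 10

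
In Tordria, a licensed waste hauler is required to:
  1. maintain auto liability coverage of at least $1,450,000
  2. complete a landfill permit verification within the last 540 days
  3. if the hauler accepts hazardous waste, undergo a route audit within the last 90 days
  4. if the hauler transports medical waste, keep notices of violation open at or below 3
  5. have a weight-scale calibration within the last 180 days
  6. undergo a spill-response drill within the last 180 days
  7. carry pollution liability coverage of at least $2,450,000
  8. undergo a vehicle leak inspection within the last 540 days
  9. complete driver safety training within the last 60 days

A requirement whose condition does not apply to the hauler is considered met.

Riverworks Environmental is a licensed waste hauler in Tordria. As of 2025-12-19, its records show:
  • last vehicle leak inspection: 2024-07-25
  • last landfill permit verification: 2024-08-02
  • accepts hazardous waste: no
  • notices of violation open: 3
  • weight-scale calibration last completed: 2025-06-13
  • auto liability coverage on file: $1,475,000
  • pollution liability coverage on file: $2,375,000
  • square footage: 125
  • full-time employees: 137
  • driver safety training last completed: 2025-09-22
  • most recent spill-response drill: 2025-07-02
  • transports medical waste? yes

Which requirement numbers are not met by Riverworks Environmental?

5, 7, 9

1. auto liability coverage $1,475,000 ≥ $1,450,000 → met
2. landfill permit verification 504 days ago vs limit 540 → met
3. condition 'accepts hazardous waste' does not hold → requirement n/a → met
4. condition 'transports medical waste' holds; notices of violation open 3 ≤ 3 → met
5. weight-scale calibration 189 days ago vs limit 180 → not met
6. spill-response drill 170 days ago vs limit 180 → met
7. pollution liability coverage $2,375,000 < $2,450,000 → not met
8. vehicle leak inspection 512 days ago vs limit 540 → met
9. driver safety training 88 days ago vs limit 60 → not met
Not met: 5, 7, 9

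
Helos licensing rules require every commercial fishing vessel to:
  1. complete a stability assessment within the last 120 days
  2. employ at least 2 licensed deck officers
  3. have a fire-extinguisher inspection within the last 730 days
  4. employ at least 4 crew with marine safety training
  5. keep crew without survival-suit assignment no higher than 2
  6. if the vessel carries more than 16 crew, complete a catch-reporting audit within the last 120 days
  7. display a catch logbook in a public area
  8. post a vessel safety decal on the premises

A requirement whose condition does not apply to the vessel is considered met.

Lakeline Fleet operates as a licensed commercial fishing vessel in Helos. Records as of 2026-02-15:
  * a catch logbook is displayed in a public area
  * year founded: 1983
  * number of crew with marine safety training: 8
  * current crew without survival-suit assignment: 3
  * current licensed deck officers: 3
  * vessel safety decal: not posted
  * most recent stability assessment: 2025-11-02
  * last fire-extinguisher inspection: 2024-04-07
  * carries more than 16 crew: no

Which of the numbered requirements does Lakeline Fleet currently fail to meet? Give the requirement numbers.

1. stability assessment 105 days ago vs limit 120 → met
2. licensed deck officers 3 ≥ 2 → met
3. fire-extinguisher inspection 679 days ago vs limit 730 → met
4. crew with marine safety training 8 ≥ 4 → met
5. crew without survival-suit assignment 3 > 2 → not met
6. condition 'carries more than 16 crew' does not hold → requirement n/a → met
7. catch logbook present → met
8. vessel safety decal absent → not met
Not met: 5, 8

5, 8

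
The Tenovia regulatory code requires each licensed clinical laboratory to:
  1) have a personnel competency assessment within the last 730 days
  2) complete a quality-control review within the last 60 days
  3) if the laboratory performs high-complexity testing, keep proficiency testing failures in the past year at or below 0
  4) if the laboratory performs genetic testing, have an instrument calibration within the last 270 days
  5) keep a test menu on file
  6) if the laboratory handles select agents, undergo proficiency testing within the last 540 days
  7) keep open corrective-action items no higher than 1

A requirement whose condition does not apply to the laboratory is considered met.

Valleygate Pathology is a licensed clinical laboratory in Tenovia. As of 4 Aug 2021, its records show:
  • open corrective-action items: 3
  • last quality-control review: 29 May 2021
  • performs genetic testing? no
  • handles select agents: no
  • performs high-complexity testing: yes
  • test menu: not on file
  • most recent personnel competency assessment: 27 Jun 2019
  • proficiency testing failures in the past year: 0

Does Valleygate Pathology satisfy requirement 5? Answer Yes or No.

No

5. test menu absent → not met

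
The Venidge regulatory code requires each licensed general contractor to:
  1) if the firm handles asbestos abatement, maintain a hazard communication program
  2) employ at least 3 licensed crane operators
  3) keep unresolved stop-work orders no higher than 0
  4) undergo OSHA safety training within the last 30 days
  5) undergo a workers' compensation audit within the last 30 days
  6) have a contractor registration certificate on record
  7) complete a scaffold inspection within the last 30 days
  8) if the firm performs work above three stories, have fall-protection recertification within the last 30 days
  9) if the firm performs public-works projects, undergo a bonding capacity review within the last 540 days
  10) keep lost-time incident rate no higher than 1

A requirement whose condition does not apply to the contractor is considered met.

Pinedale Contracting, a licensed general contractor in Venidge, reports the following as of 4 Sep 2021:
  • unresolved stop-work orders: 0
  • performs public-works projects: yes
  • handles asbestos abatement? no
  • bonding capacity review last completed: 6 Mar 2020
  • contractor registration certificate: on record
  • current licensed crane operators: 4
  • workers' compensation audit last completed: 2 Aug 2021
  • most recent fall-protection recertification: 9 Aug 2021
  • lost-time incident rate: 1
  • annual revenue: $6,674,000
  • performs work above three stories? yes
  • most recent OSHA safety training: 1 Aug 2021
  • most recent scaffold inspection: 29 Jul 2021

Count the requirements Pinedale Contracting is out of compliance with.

4

1. condition 'handles asbestos abatement' does not hold → requirement n/a → met
2. licensed crane operators 4 ≥ 3 → met
3. unresolved stop-work orders 0 ≤ 0 → met
4. OSHA safety training 34 days ago vs limit 30 → not met
5. workers' compensation audit 33 days ago vs limit 30 → not met
6. contractor registration certificate present → met
7. scaffold inspection 37 days ago vs limit 30 → not met
8. condition 'performs work above three stories' holds; fall-protection recertification 26 days ago vs limit 30 → met
9. condition 'performs public-works projects' holds; bonding capacity review 547 days ago vs limit 540 → not met
10. lost-time incident rate 1 ≤ 1 → met
Not met: 4 of 10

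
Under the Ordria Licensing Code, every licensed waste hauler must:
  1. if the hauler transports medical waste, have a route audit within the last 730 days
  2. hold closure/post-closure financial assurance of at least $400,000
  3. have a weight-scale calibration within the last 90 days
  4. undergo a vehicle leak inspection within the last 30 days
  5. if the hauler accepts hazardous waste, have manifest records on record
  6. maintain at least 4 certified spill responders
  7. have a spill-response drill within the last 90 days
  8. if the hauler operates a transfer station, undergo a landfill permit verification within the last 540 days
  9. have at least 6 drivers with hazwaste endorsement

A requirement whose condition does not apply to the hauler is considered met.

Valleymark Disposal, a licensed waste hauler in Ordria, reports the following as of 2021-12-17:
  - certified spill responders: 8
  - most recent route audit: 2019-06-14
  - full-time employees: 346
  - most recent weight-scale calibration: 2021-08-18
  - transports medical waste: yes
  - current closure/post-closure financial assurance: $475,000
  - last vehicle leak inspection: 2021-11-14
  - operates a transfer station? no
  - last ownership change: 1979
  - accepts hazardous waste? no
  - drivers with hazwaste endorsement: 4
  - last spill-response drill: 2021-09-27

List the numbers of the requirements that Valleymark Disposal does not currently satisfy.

1, 3, 4, 9

1. condition 'transports medical waste' holds; route audit 917 days ago vs limit 730 → not met
2. closure/post-closure financial assurance $475,000 ≥ $400,000 → met
3. weight-scale calibration 121 days ago vs limit 90 → not met
4. vehicle leak inspection 33 days ago vs limit 30 → not met
5. condition 'accepts hazardous waste' does not hold → requirement n/a → met
6. certified spill responders 8 ≥ 4 → met
7. spill-response drill 81 days ago vs limit 90 → met
8. condition 'operates a transfer station' does not hold → requirement n/a → met
9. drivers with hazwaste endorsement 4 < 6 → not met
Not met: 1, 3, 4, 9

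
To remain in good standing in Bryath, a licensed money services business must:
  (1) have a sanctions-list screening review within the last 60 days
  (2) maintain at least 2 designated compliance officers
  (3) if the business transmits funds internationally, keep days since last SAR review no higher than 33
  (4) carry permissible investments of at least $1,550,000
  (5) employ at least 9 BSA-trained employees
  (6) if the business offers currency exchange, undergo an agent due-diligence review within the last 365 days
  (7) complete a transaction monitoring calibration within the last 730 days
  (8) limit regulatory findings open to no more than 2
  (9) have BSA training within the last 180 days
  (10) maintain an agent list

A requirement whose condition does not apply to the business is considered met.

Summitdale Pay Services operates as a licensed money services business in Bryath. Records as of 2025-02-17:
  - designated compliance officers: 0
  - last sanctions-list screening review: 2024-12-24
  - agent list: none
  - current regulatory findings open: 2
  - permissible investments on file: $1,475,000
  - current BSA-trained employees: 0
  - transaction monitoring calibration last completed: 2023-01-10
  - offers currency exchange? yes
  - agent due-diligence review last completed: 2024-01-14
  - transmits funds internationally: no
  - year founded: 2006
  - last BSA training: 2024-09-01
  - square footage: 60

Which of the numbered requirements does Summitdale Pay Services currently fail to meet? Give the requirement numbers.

2, 4, 5, 6, 7, 10

1. sanctions-list screening review 55 days ago vs limit 60 → met
2. designated compliance officers 0 < 2 → not met
3. condition 'transmits funds internationally' does not hold → requirement n/a → met
4. permissible investments $1,475,000 < $1,550,000 → not met
5. BSA-trained employees 0 < 9 → not met
6. condition 'offers currency exchange' holds; agent due-diligence review 400 days ago vs limit 365 → not met
7. transaction monitoring calibration 769 days ago vs limit 730 → not met
8. regulatory findings open 2 ≤ 2 → met
9. BSA training 169 days ago vs limit 180 → met
10. agent list absent → not met
Not met: 2, 4, 5, 6, 7, 10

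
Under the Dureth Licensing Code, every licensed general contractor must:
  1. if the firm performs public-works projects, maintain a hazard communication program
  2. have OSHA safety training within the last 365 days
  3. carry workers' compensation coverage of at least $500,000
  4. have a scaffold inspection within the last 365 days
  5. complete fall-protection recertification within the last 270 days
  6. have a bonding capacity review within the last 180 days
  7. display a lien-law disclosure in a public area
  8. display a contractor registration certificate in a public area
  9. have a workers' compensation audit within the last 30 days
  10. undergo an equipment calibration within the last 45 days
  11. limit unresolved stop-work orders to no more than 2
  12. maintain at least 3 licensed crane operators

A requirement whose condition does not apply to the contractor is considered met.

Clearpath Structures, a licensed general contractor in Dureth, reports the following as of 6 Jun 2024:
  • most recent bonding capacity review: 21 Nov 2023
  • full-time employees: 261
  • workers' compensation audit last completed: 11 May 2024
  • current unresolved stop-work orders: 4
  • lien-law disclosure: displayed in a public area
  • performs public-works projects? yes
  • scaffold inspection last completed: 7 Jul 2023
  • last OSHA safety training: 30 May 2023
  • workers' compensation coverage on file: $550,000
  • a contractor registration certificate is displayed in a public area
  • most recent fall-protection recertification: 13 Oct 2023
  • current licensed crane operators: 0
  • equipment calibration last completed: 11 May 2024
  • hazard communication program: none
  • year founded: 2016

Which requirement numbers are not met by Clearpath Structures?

1, 2, 6, 11, 12

1. condition 'performs public-works projects' holds; hazard communication program absent → not met
2. OSHA safety training 373 days ago vs limit 365 → not met
3. workers' compensation coverage $550,000 ≥ $500,000 → met
4. scaffold inspection 335 days ago vs limit 365 → met
5. fall-protection recertification 237 days ago vs limit 270 → met
6. bonding capacity review 198 days ago vs limit 180 → not met
7. lien-law disclosure present → met
8. contractor registration certificate present → met
9. workers' compensation audit 26 days ago vs limit 30 → met
10. equipment calibration 26 days ago vs limit 45 → met
11. unresolved stop-work orders 4 > 2 → not met
12. licensed crane operators 0 < 3 → not met
Not met: 1, 2, 6, 11, 12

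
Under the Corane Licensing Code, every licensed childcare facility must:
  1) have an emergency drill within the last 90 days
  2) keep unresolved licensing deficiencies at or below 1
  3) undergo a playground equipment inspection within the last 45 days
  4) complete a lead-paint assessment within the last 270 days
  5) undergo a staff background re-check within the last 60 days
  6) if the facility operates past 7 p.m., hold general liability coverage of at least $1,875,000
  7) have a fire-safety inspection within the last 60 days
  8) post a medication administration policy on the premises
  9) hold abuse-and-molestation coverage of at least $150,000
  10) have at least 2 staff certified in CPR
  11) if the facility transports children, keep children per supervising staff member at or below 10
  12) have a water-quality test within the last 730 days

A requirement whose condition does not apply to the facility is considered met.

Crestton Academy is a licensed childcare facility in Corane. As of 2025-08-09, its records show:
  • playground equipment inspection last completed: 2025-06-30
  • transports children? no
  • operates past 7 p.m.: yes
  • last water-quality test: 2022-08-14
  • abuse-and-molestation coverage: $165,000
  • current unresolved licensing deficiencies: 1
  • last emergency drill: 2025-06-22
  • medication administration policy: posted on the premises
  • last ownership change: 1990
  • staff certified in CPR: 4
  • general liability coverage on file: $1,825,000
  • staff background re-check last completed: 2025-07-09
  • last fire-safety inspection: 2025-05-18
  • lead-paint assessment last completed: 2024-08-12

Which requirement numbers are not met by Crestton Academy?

1. emergency drill 48 days ago vs limit 90 → met
2. unresolved licensing deficiencies 1 ≤ 1 → met
3. playground equipment inspection 40 days ago vs limit 45 → met
4. lead-paint assessment 362 days ago vs limit 270 → not met
5. staff background re-check 31 days ago vs limit 60 → met
6. condition 'operates past 7 p.m.' holds; general liability coverage $1,825,000 < $1,875,000 → not met
7. fire-safety inspection 83 days ago vs limit 60 → not met
8. medication administration policy present → met
9. abuse-and-molestation coverage $165,000 ≥ $150,000 → met
10. staff certified in CPR 4 ≥ 2 → met
11. condition 'transports children' does not hold → requirement n/a → met
12. water-quality test 1091 days ago vs limit 730 → not met
Not met: 4, 6, 7, 12

4, 6, 7, 12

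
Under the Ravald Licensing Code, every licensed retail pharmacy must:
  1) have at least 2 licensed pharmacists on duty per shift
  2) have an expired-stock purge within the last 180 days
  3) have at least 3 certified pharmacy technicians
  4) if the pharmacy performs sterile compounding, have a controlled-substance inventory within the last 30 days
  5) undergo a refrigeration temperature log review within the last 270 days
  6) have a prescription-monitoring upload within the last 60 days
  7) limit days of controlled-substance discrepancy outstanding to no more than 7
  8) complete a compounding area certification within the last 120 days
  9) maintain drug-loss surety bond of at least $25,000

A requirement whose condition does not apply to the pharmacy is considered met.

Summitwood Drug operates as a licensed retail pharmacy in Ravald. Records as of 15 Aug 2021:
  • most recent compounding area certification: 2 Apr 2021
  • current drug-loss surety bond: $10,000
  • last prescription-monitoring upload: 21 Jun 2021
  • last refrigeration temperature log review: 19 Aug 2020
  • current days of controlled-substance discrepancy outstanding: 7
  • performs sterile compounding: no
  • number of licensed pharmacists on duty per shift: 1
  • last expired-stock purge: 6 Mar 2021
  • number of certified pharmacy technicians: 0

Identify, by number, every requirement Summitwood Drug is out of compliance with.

1. licensed pharmacists on duty per shift 1 < 2 → not met
2. expired-stock purge 162 days ago vs limit 180 → met
3. certified pharmacy technicians 0 < 3 → not met
4. condition 'performs sterile compounding' does not hold → requirement n/a → met
5. refrigeration temperature log review 361 days ago vs limit 270 → not met
6. prescription-monitoring upload 55 days ago vs limit 60 → met
7. days of controlled-substance discrepancy outstanding 7 ≤ 7 → met
8. compounding area certification 135 days ago vs limit 120 → not met
9. drug-loss surety bond $10,000 < $25,000 → not met
Not met: 1, 3, 5, 8, 9

1, 3, 5, 8, 9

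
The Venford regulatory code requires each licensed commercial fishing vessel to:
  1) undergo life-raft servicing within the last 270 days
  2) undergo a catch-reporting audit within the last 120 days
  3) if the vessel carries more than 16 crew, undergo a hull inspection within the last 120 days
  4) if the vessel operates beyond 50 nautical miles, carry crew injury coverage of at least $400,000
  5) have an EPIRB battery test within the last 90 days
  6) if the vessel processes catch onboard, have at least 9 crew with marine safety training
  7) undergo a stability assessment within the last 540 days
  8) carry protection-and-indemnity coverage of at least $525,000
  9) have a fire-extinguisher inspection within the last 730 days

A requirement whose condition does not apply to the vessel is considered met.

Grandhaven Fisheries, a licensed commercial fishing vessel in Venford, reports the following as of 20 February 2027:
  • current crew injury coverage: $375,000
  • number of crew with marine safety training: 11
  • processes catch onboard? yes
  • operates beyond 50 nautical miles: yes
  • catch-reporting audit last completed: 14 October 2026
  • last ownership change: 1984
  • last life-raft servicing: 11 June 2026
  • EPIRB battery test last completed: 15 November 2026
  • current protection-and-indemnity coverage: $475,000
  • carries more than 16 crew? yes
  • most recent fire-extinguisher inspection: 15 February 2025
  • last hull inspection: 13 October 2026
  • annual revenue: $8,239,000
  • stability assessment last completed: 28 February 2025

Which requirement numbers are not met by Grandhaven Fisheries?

1. life-raft servicing 254 days ago vs limit 270 → met
2. catch-reporting audit 129 days ago vs limit 120 → not met
3. condition 'carries more than 16 crew' holds; hull inspection 130 days ago vs limit 120 → not met
4. condition 'operates beyond 50 nautical miles' holds; crew injury coverage $375,000 < $400,000 → not met
5. EPIRB battery test 97 days ago vs limit 90 → not met
6. condition 'processes catch onboard' holds; crew with marine safety training 11 ≥ 9 → met
7. stability assessment 722 days ago vs limit 540 → not met
8. protection-and-indemnity coverage $475,000 < $525,000 → not met
9. fire-extinguisher inspection 735 days ago vs limit 730 → not met
Not met: 2, 3, 4, 5, 7, 8, 9

2, 3, 4, 5, 7, 8, 9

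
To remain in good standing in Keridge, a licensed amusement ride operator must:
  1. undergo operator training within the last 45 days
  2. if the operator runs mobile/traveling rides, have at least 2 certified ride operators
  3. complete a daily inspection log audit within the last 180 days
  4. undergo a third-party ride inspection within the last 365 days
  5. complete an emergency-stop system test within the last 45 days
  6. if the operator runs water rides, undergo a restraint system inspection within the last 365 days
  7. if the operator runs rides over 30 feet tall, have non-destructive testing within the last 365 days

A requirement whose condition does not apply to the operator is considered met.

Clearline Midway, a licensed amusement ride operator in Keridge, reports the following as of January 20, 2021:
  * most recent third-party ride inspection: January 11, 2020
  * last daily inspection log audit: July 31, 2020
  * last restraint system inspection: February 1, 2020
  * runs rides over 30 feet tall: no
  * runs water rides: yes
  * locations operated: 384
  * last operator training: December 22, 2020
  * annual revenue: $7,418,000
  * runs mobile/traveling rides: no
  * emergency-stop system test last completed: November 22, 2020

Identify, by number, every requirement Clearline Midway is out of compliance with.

1. operator training 29 days ago vs limit 45 → met
2. condition 'runs mobile/traveling rides' does not hold → requirement n/a → met
3. daily inspection log audit 173 days ago vs limit 180 → met
4. third-party ride inspection 375 days ago vs limit 365 → not met
5. emergency-stop system test 59 days ago vs limit 45 → not met
6. condition 'runs water rides' holds; restraint system inspection 354 days ago vs limit 365 → met
7. condition 'runs rides over 30 feet tall' does not hold → requirement n/a → met
Not met: 4, 5

4, 5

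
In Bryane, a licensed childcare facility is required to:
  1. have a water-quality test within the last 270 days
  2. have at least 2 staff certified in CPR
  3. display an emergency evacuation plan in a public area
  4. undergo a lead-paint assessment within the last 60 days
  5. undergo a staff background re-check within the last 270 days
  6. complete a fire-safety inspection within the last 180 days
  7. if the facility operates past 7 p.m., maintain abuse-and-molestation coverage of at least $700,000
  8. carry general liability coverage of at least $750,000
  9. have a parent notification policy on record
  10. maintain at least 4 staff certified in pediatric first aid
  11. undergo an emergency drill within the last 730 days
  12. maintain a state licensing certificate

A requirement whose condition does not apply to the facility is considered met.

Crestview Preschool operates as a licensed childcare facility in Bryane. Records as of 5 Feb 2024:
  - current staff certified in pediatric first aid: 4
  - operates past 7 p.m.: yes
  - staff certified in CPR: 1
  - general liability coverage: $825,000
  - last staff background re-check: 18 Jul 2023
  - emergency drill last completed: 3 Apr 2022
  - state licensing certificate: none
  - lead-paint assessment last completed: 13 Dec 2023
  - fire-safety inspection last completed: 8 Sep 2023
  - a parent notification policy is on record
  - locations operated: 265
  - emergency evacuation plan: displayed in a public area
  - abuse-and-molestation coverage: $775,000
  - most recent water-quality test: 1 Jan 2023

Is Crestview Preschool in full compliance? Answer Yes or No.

No

1. water-quality test 400 days ago vs limit 270 → not met
2. staff certified in CPR 1 < 2 → not met
3. emergency evacuation plan present → met
4. lead-paint assessment 54 days ago vs limit 60 → met
5. staff background re-check 202 days ago vs limit 270 → met
6. fire-safety inspection 150 days ago vs limit 180 → met
7. condition 'operates past 7 p.m.' holds; abuse-and-molestation coverage $775,000 ≥ $700,000 → met
8. general liability coverage $825,000 ≥ $750,000 → met
9. parent notification policy present → met
10. staff certified in pediatric first aid 4 ≥ 4 → met
11. emergency drill 673 days ago vs limit 730 → met
12. state licensing certificate absent → not met
Not met: 1, 2, 12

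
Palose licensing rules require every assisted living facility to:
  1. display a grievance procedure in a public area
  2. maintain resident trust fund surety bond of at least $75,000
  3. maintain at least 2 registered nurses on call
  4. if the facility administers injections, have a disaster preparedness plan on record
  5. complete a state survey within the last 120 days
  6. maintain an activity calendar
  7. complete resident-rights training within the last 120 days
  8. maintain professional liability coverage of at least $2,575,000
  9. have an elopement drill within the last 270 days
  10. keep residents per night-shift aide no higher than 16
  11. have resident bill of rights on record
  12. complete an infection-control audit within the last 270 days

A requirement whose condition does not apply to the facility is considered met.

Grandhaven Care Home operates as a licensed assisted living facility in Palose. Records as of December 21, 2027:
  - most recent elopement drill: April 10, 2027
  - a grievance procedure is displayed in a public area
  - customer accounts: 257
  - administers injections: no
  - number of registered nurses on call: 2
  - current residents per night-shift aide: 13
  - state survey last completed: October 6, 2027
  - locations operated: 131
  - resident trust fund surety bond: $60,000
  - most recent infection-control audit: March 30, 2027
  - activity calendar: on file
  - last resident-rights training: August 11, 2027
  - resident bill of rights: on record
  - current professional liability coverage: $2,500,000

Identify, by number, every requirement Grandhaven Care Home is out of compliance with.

1. grievance procedure present → met
2. resident trust fund surety bond $60,000 < $75,000 → not met
3. registered nurses on call 2 ≥ 2 → met
4. condition 'administers injections' does not hold → requirement n/a → met
5. state survey 76 days ago vs limit 120 → met
6. activity calendar present → met
7. resident-rights training 132 days ago vs limit 120 → not met
8. professional liability coverage $2,500,000 < $2,575,000 → not met
9. elopement drill 255 days ago vs limit 270 → met
10. residents per night-shift aide 13 ≤ 16 → met
11. resident bill of rights present → met
12. infection-control audit 266 days ago vs limit 270 → met
Not met: 2, 7, 8

2, 7, 8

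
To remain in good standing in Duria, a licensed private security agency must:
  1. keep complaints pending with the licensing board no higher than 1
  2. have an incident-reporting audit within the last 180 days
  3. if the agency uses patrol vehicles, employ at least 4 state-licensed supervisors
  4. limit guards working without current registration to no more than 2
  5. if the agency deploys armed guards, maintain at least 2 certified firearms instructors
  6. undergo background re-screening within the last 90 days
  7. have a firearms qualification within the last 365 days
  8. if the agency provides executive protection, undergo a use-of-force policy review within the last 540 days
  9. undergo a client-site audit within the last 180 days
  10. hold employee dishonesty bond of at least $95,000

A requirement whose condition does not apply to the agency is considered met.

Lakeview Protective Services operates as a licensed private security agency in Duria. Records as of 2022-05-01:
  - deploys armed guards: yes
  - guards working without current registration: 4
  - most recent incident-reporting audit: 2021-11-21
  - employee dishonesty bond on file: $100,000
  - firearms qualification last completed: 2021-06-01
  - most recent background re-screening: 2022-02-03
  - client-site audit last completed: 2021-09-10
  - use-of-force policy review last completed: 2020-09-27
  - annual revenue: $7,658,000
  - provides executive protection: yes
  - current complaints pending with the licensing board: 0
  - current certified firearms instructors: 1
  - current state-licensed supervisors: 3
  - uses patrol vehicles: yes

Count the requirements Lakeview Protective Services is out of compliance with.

5

1. complaints pending with the licensing board 0 ≤ 1 → met
2. incident-reporting audit 161 days ago vs limit 180 → met
3. condition 'uses patrol vehicles' holds; state-licensed supervisors 3 < 4 → not met
4. guards working without current registration 4 > 2 → not met
5. condition 'deploys armed guards' holds; certified firearms instructors 1 < 2 → not met
6. background re-screening 87 days ago vs limit 90 → met
7. firearms qualification 334 days ago vs limit 365 → met
8. condition 'provides executive protection' holds; use-of-force policy review 581 days ago vs limit 540 → not met
9. client-site audit 233 days ago vs limit 180 → not met
10. employee dishonesty bond $100,000 ≥ $95,000 → met
Not met: 5 of 10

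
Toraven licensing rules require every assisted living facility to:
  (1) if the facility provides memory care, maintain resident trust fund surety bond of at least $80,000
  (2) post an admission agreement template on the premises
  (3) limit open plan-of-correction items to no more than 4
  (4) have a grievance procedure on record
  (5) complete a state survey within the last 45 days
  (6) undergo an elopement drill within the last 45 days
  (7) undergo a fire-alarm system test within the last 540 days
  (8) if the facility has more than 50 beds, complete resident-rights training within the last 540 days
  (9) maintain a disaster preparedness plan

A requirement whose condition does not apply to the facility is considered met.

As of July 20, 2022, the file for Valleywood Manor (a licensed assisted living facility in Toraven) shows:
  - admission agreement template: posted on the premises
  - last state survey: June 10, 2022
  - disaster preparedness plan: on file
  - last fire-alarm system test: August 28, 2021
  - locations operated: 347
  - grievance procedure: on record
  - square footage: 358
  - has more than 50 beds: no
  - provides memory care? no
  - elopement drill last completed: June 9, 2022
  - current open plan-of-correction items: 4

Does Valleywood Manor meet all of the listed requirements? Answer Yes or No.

1. condition 'provides memory care' does not hold → requirement n/a → met
2. admission agreement template present → met
3. open plan-of-correction items 4 ≤ 4 → met
4. grievance procedure present → met
5. state survey 40 days ago vs limit 45 → met
6. elopement drill 41 days ago vs limit 45 → met
7. fire-alarm system test 326 days ago vs limit 540 → met
8. condition 'has more than 50 beds' does not hold → requirement n/a → met
9. disaster preparedness plan present → met
All met.

Yes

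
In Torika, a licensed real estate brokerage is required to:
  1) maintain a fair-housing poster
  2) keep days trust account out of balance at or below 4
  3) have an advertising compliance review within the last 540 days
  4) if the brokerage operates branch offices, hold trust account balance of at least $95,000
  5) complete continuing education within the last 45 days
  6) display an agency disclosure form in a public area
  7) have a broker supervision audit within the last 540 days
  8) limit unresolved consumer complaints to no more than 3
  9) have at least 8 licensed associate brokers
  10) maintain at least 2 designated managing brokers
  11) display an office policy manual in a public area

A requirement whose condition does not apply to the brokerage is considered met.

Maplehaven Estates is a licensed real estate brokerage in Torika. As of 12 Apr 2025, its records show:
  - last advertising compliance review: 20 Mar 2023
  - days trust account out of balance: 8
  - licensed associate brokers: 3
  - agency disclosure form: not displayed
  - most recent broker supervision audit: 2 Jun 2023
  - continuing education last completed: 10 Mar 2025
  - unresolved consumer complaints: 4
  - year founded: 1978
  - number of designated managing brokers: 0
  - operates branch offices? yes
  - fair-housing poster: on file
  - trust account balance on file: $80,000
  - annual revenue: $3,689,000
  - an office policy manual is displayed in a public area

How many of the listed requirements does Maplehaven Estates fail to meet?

8

1. fair-housing poster present → met
2. days trust account out of balance 8 > 4 → not met
3. advertising compliance review 754 days ago vs limit 540 → not met
4. condition 'operates branch offices' holds; trust account balance $80,000 < $95,000 → not met
5. continuing education 33 days ago vs limit 45 → met
6. agency disclosure form absent → not met
7. broker supervision audit 680 days ago vs limit 540 → not met
8. unresolved consumer complaints 4 > 3 → not met
9. licensed associate brokers 3 < 8 → not met
10. designated managing brokers 0 < 2 → not met
11. office policy manual present → met
Not met: 8 of 11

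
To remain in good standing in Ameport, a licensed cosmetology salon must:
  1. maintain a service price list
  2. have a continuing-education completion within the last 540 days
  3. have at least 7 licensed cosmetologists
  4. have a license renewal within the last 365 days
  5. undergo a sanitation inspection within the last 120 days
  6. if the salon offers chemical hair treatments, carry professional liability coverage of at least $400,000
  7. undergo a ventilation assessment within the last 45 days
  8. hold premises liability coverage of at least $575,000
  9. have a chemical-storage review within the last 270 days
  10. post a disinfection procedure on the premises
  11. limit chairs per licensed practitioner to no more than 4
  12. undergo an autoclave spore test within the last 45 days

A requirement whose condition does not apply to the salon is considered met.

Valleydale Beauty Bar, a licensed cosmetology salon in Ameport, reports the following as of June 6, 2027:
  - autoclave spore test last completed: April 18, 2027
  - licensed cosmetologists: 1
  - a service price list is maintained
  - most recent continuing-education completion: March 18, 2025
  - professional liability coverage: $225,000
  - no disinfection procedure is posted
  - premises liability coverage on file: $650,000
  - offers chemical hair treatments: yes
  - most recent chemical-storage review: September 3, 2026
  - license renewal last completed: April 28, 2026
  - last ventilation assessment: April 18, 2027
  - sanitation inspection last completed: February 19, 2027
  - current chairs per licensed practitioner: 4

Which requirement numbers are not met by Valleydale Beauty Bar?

2, 3, 4, 6, 7, 9, 10, 12

1. service price list present → met
2. continuing-education completion 810 days ago vs limit 540 → not met
3. licensed cosmetologists 1 < 7 → not met
4. license renewal 404 days ago vs limit 365 → not met
5. sanitation inspection 107 days ago vs limit 120 → met
6. condition 'offers chemical hair treatments' holds; professional liability coverage $225,000 < $400,000 → not met
7. ventilation assessment 49 days ago vs limit 45 → not met
8. premises liability coverage $650,000 ≥ $575,000 → met
9. chemical-storage review 276 days ago vs limit 270 → not met
10. disinfection procedure absent → not met
11. chairs per licensed practitioner 4 ≤ 4 → met
12. autoclave spore test 49 days ago vs limit 45 → not met
Not met: 2, 3, 4, 6, 7, 9, 10, 12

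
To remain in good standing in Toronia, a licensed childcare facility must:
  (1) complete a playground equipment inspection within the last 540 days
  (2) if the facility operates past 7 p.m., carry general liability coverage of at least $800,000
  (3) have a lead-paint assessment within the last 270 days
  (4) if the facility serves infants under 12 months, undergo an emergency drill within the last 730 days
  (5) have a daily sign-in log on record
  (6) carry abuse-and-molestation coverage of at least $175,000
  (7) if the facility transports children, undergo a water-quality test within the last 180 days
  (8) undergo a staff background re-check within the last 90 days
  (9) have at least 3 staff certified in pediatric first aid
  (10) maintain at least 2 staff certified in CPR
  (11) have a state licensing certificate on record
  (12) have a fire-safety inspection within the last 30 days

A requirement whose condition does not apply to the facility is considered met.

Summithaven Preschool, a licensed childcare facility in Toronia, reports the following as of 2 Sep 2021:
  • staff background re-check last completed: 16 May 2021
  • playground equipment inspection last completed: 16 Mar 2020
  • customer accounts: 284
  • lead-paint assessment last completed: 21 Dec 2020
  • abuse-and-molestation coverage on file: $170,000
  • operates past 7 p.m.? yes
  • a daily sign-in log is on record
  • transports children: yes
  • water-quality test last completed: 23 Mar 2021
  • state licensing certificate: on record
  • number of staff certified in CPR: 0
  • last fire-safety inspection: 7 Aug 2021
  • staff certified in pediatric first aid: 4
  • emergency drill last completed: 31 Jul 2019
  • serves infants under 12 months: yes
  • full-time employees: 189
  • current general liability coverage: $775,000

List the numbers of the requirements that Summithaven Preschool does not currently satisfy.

1. playground equipment inspection 535 days ago vs limit 540 → met
2. condition 'operates past 7 p.m.' holds; general liability coverage $775,000 < $800,000 → not met
3. lead-paint assessment 255 days ago vs limit 270 → met
4. condition 'serves infants under 12 months' holds; emergency drill 764 days ago vs limit 730 → not met
5. daily sign-in log present → met
6. abuse-and-molestation coverage $170,000 < $175,000 → not met
7. condition 'transports children' holds; water-quality test 163 days ago vs limit 180 → met
8. staff background re-check 109 days ago vs limit 90 → not met
9. staff certified in pediatric first aid 4 ≥ 3 → met
10. staff certified in CPR 0 < 2 → not met
11. state licensing certificate present → met
12. fire-safety inspection 26 days ago vs limit 30 → met
Not met: 2, 4, 6, 8, 10

2, 4, 6, 8, 10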